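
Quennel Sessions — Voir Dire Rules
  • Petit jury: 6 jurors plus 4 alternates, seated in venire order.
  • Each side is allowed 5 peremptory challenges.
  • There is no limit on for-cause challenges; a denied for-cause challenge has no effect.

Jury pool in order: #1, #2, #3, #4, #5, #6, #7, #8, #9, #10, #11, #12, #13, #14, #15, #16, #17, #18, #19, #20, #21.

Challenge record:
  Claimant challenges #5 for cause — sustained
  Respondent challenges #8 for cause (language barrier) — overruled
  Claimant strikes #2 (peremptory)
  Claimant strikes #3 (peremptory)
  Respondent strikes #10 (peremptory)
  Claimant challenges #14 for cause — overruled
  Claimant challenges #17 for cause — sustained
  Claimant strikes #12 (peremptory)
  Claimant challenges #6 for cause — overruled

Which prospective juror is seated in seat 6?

9

Removed: #2, #3, #5, #10, #12, #17. (#6, #8, #14 stay — for-cause denied.)
Seating in order: seats 1–6 → #1, #4, #6, #7, #8, #9; alternates → #11, #13, #14, #15.
So seat 6 is #9.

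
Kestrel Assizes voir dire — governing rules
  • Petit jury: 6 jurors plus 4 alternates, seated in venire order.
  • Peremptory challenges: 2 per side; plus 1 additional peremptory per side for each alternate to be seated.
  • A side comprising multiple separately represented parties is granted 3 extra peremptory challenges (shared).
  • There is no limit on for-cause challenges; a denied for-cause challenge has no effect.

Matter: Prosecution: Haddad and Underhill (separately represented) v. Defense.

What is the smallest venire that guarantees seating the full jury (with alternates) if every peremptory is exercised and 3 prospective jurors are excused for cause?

28

Seats to fill: 6 + 4 alternates = 10.
Peremptories — Prosecution: 2 + 1×4 + 3 = 9; Defense: 2 + 1×4 = 6; total 15.
For-cause removals: 3.
Minimum venire: 10 + 15 + 3 = 28.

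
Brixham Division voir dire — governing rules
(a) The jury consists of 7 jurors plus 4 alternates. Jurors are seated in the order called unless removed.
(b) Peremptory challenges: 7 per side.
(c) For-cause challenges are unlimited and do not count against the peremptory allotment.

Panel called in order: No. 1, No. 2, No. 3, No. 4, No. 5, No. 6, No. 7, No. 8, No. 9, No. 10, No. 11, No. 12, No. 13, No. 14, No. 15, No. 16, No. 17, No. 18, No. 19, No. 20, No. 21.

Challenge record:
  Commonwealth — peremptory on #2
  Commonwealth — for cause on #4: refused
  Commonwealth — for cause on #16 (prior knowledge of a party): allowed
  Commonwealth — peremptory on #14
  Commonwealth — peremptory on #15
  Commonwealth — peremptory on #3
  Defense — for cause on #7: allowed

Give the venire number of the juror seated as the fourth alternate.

17

Removed: #2, #3, #7, #14, #15, #16. (#4 stays — for-cause denied.)
Seating in order: seats 1–7 → #1, #4, #5, #6, #8, #9, #10; alternates → #11, #12, #13, #17.
So alternate 4 is #17.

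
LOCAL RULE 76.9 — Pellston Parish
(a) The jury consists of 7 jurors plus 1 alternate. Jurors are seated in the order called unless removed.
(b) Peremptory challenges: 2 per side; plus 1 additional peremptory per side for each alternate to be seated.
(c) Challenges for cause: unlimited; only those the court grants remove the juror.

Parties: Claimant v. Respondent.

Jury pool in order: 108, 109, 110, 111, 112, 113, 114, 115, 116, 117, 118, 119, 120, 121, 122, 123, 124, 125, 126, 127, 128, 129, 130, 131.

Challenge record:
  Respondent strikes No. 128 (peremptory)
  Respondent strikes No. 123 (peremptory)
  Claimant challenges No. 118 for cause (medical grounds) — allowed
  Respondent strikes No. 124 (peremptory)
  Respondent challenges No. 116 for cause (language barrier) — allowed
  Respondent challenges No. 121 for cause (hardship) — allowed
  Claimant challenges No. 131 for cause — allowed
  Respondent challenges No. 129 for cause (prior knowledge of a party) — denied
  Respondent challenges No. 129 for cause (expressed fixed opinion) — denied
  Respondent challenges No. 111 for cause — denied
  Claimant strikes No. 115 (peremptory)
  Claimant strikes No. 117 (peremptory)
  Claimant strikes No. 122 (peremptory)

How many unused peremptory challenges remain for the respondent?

0

Respondent allotment: 2 base + 1 × 1 alternate = 3.
Respondent peremptories used: #128, #123, #124 — 3 (for-cause on #116, #121, #129, #129, #111 don't count).
Remaining: 3 − 3 = 0.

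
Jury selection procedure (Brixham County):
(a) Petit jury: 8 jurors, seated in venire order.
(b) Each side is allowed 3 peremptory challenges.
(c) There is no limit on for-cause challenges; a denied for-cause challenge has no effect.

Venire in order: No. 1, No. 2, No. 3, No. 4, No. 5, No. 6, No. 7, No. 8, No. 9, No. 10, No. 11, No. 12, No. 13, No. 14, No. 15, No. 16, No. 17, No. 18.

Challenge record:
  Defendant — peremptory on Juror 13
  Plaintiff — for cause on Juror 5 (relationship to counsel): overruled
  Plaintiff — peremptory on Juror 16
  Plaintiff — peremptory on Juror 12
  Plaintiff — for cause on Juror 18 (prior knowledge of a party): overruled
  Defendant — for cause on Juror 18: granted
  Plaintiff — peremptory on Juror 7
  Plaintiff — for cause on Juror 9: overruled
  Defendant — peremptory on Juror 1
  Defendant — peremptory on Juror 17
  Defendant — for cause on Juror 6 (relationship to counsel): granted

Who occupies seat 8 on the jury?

11

Removed: #1, #6, #7, #12, #13, #16, #17, #18. (#5, #9 stay — for-cause denied.)
Seating in order: seats 1–8 → #2, #3, #4, #5, #8, #9, #10, #11.
So seat 8 is #11.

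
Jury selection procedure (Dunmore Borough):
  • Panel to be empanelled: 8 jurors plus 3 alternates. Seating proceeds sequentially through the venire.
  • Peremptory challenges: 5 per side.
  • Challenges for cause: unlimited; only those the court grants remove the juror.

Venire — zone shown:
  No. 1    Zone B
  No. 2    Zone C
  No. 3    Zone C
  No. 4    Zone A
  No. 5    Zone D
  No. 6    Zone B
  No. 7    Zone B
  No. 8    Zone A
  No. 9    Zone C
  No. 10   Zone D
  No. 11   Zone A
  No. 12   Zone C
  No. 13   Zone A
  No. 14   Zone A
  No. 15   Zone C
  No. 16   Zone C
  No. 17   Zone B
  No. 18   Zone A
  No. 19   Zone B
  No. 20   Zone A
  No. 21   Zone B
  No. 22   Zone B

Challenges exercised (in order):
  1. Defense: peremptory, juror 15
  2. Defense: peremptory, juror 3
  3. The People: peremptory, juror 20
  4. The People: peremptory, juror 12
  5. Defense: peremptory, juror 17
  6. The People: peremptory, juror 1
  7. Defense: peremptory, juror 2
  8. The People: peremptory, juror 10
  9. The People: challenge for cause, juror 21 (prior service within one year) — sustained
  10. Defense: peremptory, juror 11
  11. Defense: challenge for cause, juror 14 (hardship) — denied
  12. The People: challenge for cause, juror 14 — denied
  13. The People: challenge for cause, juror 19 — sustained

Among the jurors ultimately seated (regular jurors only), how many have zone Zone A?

Removed: #1, #2, #3, #10, #11, #12, #15, #17, #19, #20, #21.
Seated jurors 1–8: #4, #5, #6, #7, #8, #9, #13, #14 (alternates #16, #18, #22 not counted).
Of those, in Zone A: #4, #8, #13, #14 → 4.

4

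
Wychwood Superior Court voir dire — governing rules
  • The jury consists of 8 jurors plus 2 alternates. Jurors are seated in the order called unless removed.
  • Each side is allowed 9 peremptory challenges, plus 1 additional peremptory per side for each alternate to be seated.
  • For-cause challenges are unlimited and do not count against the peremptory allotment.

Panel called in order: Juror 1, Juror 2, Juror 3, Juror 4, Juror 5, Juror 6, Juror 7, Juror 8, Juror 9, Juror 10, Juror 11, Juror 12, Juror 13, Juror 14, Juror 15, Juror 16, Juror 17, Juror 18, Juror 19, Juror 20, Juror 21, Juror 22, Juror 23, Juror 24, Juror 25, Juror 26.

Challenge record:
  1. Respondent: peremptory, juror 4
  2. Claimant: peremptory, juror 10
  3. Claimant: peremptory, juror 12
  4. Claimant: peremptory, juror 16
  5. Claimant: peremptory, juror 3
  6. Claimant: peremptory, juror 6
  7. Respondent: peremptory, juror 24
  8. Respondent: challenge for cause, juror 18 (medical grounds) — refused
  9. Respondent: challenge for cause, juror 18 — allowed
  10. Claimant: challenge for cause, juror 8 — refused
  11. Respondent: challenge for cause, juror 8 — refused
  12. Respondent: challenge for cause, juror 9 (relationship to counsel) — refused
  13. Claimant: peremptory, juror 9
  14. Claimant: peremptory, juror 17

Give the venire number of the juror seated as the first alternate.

Removed: #3, #4, #6, #9, #10, #12, #16, #17, #18, #24. (#8 stays — for-cause denied.)
Filling seats in venire order through position 9: #1, #2, #5, #7, #8, #11, #13, #14, #15.
So alternate 1 is #15.

15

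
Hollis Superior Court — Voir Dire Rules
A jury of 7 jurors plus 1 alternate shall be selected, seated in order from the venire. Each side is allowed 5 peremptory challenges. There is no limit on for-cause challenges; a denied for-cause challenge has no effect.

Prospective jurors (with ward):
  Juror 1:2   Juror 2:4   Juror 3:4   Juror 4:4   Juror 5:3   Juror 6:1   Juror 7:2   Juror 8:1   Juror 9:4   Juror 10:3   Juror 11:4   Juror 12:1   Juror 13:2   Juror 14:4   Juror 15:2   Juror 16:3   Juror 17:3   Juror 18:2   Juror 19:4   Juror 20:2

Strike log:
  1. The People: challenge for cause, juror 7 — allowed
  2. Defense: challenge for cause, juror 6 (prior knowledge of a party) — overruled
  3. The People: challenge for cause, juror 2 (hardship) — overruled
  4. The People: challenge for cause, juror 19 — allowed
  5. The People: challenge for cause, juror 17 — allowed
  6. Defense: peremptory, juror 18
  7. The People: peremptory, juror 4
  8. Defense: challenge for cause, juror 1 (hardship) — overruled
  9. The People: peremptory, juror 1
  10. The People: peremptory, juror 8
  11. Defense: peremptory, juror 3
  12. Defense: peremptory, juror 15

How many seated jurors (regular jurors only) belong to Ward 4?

Removed: #1, #3, #4, #7, #8, #15, #17, #18, #19.
Seated jurors 1–7: #2, #5, #6, #9, #10, #11, #12 (alternates #13 not counted).
Of those, in Ward 4: #2, #9, #11 → 3.

3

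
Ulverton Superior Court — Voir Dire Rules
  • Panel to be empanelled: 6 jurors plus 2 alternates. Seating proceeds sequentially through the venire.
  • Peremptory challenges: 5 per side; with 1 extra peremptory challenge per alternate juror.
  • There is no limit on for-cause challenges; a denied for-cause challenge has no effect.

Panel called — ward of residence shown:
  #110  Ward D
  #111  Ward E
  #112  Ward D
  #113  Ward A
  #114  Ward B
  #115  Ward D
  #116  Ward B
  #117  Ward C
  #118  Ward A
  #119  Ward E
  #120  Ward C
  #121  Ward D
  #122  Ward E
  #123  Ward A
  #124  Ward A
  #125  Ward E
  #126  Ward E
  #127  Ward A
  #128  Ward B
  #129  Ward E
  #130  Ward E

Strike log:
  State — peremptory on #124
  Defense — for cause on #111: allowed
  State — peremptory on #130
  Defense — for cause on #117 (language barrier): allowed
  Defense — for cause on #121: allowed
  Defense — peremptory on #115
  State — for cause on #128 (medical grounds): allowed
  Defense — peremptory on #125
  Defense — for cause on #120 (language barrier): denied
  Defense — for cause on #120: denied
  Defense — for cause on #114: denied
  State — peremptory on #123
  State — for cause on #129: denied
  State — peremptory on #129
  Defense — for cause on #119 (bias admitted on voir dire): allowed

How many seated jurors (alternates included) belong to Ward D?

2

Removed: #111, #115, #117, #119, #121, #123, #124, #125, #128, #129, #130.
Seated (8 incl. alternates): #110, #112, #113, #114, #116, #118, #120, #122.
Of those, in Ward D: #110, #112 → 2.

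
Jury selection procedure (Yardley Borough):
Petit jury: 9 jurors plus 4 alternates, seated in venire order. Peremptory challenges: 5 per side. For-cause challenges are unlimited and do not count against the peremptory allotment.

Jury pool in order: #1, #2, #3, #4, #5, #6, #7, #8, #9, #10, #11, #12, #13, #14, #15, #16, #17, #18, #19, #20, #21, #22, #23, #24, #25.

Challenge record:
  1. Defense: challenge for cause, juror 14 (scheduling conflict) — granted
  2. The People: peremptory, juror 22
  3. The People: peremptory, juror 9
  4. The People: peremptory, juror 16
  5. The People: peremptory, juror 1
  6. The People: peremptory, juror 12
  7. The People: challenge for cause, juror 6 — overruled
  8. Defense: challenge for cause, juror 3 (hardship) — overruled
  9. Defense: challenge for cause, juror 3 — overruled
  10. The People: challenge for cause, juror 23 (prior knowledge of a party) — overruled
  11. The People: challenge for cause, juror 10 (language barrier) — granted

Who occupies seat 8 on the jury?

11

Removed: #1, #9, #10, #12, #14, #16, #22. (#3, #6, #23 stay — for-cause denied.)
Filling seats in venire order through position 8: #2, #3, #4, #5, #6, #7, #8, #11.
So seat 8 is #11.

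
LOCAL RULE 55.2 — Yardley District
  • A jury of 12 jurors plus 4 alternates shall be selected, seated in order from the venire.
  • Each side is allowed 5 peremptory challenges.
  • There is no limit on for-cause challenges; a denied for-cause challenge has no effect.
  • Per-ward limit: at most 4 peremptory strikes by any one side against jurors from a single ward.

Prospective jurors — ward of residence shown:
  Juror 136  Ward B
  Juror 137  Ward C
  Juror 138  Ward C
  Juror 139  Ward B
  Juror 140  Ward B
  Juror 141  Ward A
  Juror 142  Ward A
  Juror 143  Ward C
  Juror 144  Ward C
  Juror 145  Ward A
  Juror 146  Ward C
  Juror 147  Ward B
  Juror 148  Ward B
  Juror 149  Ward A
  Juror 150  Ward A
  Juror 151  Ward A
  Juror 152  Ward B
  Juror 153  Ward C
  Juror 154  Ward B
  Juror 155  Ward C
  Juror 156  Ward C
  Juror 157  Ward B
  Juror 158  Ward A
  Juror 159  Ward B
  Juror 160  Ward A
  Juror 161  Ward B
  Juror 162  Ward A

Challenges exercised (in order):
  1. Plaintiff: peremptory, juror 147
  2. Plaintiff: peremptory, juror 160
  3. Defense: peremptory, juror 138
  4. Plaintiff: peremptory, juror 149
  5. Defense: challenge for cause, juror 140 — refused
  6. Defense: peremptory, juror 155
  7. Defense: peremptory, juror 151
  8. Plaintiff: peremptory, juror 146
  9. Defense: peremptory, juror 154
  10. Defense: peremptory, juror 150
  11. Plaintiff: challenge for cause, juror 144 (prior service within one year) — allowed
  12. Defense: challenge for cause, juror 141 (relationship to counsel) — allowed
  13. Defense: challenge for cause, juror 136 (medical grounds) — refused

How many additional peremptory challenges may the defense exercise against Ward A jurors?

0

Defense peremptories so far: #138, #155, #151, #154, #150 — 5 of 5 used, 0 left overall.
Against Ward A: #151, #150 — 2 used; per-ward cap 4 leaves 2.
Binding limit: min(0, 2) = 0.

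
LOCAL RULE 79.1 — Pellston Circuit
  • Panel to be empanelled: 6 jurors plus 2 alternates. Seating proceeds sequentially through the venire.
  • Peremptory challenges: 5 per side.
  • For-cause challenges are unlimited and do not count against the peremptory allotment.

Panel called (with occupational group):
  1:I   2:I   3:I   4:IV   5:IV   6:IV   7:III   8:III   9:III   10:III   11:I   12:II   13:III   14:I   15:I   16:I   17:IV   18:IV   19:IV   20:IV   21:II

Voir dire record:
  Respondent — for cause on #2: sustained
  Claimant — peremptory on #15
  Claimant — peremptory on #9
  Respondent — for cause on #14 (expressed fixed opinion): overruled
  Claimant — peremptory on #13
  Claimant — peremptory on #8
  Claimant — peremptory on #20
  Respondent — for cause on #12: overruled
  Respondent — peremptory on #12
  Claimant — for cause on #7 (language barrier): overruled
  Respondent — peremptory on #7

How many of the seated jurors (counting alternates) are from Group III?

Removed: #2, #7, #8, #9, #12, #13, #15, #20.
Seated (8 incl. alternates): #1, #3, #4, #5, #6, #10, #11, #14.
Of those, in Group III: #10 → 1.

1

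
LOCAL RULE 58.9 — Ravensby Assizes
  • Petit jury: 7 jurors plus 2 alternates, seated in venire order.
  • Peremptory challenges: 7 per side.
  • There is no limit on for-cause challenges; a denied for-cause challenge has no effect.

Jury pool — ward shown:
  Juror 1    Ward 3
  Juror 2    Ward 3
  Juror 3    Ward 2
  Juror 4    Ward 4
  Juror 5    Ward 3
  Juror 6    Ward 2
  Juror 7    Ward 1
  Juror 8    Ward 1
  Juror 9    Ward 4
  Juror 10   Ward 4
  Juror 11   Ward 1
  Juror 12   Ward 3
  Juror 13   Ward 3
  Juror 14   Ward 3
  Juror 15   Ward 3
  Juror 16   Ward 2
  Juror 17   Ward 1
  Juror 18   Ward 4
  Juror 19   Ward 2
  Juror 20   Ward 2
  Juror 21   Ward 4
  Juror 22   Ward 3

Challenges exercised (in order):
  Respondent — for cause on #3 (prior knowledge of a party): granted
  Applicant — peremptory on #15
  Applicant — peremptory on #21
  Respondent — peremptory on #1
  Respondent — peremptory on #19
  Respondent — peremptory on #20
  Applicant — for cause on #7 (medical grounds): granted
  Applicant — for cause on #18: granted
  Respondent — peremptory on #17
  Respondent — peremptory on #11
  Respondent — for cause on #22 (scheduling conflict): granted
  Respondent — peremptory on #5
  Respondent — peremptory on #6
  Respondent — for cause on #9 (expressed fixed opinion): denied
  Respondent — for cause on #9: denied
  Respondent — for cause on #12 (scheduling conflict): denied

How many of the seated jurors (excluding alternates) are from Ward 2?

0

Removed: #1, #3, #5, #6, #7, #11, #15, #17, #18, #19, #20, #21, #22.
Seated jurors 1–7: #2, #4, #8, #9, #10, #12, #13 (alternates #14, #16 not counted).
None of those are in Ward 2 → 0.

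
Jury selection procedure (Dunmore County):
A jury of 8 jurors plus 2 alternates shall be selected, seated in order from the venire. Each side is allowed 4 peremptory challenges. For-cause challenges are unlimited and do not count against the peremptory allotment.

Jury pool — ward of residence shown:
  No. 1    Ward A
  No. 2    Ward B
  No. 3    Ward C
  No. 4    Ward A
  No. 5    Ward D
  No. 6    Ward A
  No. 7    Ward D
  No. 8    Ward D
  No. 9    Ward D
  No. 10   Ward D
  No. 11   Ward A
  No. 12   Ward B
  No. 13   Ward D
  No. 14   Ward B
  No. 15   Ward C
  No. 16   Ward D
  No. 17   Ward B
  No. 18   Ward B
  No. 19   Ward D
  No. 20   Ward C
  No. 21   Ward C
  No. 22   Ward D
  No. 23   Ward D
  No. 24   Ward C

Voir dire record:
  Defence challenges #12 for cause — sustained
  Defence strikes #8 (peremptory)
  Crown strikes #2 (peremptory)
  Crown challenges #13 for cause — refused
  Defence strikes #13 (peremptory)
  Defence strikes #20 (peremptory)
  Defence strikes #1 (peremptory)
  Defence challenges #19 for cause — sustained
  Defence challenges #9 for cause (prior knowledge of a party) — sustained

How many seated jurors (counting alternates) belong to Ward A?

Removed: #1, #2, #8, #9, #12, #13, #19, #20.
Seated (10 incl. alternates): #3, #4, #5, #6, #7, #10, #11, #14, #15, #16.
Of those, in Ward A: #4, #6, #11 → 3.

3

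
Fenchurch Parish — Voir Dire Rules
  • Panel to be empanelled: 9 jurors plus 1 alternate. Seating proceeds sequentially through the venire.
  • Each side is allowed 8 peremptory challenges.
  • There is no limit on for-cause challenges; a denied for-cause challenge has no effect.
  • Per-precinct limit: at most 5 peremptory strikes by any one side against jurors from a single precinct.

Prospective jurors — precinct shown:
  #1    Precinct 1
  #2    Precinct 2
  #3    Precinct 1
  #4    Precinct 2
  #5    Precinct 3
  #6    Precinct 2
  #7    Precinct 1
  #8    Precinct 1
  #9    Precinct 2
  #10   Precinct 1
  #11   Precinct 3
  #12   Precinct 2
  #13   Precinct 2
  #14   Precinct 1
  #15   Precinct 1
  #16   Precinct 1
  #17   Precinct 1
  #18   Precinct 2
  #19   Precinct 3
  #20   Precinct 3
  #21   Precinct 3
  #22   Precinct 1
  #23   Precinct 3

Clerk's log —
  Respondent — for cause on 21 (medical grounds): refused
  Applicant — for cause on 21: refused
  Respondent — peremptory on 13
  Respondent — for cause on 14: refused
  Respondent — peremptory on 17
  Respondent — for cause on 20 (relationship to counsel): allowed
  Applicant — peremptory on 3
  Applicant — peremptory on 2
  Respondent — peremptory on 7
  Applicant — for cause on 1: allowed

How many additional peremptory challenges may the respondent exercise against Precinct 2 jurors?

4

Respondent peremptories so far: #13, #17, #7 — 3 of 8 used, 5 left overall.
Against Precinct 2: #13 — 1 used; per-precinct cap 5 leaves 4.
Binding limit: min(5, 4) = 4.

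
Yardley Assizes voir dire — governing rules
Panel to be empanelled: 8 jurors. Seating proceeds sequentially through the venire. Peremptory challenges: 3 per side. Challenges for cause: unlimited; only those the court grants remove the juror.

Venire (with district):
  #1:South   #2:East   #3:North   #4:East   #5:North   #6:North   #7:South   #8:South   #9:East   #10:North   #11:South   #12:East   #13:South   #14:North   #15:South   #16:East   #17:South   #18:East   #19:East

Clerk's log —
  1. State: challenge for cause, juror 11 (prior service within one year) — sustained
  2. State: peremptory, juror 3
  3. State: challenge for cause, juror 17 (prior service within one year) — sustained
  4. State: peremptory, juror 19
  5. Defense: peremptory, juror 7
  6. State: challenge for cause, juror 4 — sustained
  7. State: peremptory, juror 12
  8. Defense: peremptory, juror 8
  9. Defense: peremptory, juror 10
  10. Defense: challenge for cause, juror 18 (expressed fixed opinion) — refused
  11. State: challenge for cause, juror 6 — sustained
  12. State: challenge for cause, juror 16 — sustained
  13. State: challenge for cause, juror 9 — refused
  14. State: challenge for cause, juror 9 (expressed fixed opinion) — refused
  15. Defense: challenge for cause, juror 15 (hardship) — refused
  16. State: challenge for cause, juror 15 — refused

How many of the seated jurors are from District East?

Removed: #3, #4, #6, #7, #8, #10, #11, #12, #16, #17, #19.
Seated jurors 1–8: #1, #2, #5, #9, #13, #14, #15, #18.
Of those, in District East: #2, #9, #18 → 3.

3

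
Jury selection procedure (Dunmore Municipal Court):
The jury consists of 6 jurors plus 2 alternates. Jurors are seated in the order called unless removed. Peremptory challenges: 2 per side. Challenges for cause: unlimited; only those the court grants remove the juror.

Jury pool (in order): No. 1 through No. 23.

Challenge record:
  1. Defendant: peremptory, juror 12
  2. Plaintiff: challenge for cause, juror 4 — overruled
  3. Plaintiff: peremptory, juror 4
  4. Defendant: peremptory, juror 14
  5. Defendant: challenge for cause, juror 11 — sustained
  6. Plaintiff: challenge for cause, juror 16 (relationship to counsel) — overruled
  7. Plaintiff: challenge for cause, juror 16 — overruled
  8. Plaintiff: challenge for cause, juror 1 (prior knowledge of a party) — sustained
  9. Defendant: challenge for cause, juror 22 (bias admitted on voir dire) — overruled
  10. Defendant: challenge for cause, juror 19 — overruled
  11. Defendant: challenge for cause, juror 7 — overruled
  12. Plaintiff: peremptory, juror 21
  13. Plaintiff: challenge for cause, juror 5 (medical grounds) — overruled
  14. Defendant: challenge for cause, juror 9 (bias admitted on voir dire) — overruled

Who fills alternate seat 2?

10

Removed: #1, #4, #11, #12, #14, #21. (#5, #7, #9, #16, #19, #22 stay — for-cause denied.)
Filling seats in venire order through position 8: #2, #3, #5, #6, #7, #8, #9, #10.
So alternate 2 is #10.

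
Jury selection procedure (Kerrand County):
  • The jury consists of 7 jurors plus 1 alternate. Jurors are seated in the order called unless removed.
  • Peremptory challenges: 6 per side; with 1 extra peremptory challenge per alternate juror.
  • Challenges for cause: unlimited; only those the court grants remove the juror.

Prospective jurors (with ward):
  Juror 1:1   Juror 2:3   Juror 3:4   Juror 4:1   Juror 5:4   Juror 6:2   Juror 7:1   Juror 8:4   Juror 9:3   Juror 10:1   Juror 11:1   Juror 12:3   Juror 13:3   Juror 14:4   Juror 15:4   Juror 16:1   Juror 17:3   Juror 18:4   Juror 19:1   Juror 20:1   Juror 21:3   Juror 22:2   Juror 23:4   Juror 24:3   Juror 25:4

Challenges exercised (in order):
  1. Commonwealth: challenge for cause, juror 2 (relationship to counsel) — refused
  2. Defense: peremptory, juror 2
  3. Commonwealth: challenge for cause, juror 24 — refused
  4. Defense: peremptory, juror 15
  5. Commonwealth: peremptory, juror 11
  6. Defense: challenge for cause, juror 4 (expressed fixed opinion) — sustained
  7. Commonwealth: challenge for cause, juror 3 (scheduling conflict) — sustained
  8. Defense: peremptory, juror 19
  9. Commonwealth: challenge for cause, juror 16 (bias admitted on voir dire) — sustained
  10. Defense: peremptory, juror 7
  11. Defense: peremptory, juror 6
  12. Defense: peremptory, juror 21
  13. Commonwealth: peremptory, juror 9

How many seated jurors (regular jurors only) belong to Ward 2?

0

Removed: #2, #3, #4, #6, #7, #9, #11, #15, #16, #19, #21.
Seated jurors 1–7: #1, #5, #8, #10, #12, #13, #14 (alternates #17 not counted).
None of those are in Ward 2 → 0.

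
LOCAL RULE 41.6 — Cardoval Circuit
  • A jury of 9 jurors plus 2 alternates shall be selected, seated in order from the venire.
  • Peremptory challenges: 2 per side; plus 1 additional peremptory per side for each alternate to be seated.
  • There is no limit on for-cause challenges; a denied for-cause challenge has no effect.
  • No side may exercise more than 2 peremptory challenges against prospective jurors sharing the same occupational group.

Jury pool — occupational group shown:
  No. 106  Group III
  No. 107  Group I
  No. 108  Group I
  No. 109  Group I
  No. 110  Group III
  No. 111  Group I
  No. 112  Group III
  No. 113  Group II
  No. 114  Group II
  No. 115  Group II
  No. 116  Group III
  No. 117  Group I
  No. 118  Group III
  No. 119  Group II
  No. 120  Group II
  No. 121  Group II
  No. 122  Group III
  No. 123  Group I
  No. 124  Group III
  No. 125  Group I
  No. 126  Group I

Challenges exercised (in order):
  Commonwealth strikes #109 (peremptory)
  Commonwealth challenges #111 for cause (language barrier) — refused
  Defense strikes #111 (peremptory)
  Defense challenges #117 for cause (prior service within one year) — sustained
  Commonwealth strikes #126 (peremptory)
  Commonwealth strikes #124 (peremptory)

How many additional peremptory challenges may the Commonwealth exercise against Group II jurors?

Commonwealth peremptories so far: #109, #126, #124 — 3 of 4 used, 1 left overall.
Against Group II: none yet — per-group cap 2 leaves 2.
Binding limit: min(1, 2) = 1.

1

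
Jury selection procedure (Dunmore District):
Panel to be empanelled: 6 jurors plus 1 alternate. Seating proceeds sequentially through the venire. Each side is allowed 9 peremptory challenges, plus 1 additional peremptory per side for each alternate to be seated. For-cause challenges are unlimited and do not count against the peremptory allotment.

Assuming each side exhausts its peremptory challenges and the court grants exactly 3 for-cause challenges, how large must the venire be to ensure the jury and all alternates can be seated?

Seats to fill: 6 + 1 alternates = 7.
Peremptories: 9 + 1×1 = 10 per side × 2 sides = 20.
For-cause removals: 3.
Minimum venire: 7 + 20 + 3 = 30.

30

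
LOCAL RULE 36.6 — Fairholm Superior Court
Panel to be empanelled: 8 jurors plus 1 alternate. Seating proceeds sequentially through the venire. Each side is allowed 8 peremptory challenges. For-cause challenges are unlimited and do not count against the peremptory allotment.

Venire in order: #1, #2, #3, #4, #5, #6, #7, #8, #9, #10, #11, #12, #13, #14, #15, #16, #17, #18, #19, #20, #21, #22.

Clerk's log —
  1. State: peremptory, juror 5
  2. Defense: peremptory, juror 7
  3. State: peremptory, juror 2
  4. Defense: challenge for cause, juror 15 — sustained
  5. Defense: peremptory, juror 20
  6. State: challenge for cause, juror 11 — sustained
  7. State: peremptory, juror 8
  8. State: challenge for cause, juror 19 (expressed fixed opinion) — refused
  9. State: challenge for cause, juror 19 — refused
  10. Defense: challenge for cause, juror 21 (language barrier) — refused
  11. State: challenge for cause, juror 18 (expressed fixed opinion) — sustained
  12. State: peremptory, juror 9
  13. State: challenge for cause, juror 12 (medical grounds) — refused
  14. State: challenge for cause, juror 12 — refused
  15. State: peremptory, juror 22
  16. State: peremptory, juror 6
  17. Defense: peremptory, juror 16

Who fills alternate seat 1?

Removed: #2, #5, #6, #7, #8, #9, #11, #15, #16, #18, #20, #22. (#12, #19, #21 stay — for-cause denied.)
Filling seats in venire order through position 9: #1, #3, #4, #10, #12, #13, #14, #17, #19.
So alternate 1 is #19.

19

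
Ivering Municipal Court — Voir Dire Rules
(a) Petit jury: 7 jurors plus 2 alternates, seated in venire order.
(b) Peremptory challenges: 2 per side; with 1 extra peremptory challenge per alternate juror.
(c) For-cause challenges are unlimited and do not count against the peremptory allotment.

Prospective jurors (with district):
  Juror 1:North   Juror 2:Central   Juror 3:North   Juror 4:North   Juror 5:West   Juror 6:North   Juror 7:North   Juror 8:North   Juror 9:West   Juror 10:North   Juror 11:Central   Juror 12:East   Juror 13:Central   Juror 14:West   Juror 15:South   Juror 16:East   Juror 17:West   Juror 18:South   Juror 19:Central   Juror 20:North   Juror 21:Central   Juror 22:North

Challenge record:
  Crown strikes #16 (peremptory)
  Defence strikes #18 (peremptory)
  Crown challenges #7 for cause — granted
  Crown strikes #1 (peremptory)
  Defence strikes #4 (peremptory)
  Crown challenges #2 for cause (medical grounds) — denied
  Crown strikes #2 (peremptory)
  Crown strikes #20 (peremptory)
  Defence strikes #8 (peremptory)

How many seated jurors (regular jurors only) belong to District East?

1

Removed: #1, #2, #4, #7, #8, #16, #18, #20.
Seated jurors 1–7: #3, #5, #6, #9, #10, #11, #12 (alternates #13, #14 not counted).
Of those, in District East: #12 → 1.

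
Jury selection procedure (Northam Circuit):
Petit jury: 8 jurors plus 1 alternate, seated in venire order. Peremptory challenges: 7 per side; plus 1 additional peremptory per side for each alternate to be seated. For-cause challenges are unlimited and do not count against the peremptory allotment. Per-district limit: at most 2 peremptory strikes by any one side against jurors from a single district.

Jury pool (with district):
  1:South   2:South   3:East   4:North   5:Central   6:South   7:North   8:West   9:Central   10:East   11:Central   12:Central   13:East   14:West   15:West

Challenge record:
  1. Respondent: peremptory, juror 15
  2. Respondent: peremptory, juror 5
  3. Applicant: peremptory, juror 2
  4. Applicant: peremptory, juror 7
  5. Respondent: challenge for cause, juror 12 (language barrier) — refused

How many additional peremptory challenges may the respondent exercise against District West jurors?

1

Respondent peremptories so far: #15, #5 — 2 of 8 used, 6 left overall.
Against District West: #15 — 1 used; per-district cap 2 leaves 1.
Binding limit: min(6, 1) = 1.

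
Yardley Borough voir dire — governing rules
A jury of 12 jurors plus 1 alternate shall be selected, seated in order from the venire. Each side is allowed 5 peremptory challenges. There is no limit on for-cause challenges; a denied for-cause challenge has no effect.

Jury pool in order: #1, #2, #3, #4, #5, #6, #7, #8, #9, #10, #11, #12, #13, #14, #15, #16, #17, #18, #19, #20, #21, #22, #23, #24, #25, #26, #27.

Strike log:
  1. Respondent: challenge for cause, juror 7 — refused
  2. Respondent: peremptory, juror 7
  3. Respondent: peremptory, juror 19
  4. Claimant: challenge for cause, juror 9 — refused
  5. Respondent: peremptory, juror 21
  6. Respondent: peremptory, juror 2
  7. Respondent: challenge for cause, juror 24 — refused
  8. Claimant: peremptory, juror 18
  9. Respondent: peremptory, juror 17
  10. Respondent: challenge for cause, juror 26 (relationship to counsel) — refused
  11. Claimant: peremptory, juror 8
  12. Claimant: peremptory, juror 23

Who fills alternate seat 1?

Removed: #2, #7, #8, #17, #18, #19, #21, #23. (#9, #24, #26 stay — for-cause denied.)
Seating in order: seats 1–12 → #1, #3, #4, #5, #6, #9, #10, #11, #12, #13, #14, #15; alternates → #16.
So alternate 1 is #16.

16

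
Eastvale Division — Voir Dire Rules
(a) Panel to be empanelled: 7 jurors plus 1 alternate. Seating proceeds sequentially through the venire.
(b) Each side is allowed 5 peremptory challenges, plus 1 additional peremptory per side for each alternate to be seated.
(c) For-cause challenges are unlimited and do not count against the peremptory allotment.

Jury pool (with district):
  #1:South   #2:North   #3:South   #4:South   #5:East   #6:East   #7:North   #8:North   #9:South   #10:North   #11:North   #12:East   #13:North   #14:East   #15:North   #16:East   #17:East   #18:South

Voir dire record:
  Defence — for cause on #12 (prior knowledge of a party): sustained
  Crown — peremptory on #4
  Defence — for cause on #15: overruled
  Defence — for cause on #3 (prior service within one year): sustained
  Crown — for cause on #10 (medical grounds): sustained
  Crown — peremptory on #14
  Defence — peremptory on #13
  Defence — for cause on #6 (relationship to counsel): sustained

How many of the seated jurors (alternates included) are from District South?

Removed: #3, #4, #6, #10, #12, #13, #14.
Seated (8 incl. alternates): #1, #2, #5, #7, #8, #9, #11, #15.
Of those, in District South: #1, #9 → 2.

2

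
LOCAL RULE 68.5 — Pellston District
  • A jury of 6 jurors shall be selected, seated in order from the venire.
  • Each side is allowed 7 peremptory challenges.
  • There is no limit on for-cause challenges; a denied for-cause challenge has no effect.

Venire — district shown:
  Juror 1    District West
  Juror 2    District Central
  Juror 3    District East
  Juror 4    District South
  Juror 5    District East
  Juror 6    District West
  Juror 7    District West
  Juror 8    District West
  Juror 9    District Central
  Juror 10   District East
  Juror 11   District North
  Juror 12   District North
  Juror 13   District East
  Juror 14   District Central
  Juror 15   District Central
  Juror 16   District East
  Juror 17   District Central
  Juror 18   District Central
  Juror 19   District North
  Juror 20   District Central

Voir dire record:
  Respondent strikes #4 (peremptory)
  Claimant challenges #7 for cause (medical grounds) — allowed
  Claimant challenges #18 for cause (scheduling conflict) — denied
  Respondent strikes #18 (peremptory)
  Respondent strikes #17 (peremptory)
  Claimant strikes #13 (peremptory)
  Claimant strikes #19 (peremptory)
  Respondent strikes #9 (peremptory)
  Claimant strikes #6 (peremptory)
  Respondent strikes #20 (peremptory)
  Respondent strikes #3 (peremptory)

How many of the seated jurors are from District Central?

Removed: #3, #4, #6, #7, #9, #13, #17, #18, #19, #20.
Seated jurors 1–6: #1, #2, #5, #8, #10, #11.
Of those, in District Central: #2 → 1.

1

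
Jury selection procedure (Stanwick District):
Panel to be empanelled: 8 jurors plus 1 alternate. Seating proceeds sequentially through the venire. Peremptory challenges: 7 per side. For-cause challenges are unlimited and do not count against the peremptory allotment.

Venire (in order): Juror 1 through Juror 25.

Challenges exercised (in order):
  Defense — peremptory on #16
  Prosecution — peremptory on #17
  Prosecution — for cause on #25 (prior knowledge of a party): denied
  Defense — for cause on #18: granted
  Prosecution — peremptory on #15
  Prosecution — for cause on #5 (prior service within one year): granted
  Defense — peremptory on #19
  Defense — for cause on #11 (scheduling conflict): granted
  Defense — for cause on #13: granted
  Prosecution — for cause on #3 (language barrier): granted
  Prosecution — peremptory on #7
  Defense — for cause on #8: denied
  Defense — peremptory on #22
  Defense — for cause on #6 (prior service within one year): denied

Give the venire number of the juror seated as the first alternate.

14

Removed: #3, #5, #7, #11, #13, #15, #16, #17, #18, #19, #22. (#6, #8, #25 stay — for-cause denied.)
Seating in order: seats 1–8 → #1, #2, #4, #6, #8, #9, #10, #12; alternates → #14.
So alternate 1 is #14.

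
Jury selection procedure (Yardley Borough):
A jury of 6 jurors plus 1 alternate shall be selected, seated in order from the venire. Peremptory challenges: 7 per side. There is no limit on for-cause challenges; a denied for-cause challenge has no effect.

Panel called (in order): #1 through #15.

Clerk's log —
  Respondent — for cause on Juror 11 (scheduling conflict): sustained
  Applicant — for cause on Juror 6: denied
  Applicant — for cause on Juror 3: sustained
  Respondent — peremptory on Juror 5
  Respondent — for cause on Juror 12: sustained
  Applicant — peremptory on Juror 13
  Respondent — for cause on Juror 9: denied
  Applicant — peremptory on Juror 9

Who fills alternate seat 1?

10

Removed: #3, #5, #9, #11, #12, #13. (#6 stays — for-cause denied.)
Seating in order: seats 1–6 → #1, #2, #4, #6, #7, #8; alternates → #10.
So alternate 1 is #10.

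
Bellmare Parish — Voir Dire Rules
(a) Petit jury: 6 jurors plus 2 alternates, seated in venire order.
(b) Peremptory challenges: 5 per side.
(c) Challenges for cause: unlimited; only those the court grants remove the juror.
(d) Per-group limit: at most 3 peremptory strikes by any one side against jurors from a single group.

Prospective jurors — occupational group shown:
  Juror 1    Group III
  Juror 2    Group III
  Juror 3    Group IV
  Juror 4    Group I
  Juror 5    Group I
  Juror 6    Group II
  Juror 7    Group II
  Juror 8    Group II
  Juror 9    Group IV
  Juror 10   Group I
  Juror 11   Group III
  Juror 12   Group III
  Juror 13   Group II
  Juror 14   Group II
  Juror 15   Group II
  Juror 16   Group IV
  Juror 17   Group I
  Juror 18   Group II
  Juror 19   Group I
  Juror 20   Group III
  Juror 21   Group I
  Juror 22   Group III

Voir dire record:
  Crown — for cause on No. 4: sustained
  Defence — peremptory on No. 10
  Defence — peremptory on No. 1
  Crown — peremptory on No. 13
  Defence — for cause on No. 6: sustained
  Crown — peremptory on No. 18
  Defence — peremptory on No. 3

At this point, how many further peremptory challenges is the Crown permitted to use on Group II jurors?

1

Crown peremptories so far: #13, #18 — 2 of 5 used, 3 left overall.
Against Group II: #13, #18 — 2 used; per-group cap 3 leaves 1.
Binding limit: min(3, 1) = 1.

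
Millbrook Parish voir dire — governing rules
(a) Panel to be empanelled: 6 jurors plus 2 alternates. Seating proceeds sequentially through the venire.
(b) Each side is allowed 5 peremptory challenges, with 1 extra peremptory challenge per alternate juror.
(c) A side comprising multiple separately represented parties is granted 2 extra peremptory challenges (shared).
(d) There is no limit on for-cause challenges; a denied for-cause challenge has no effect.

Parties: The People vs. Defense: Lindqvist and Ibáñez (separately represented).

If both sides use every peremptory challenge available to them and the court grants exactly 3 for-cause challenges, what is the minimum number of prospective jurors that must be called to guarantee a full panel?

27

Seats to fill: 6 + 2 alternates = 8.
Peremptories — The People: 5 + 1×2 = 7; Defense: 5 + 1×2 + 2 = 9; total 16.
For-cause removals: 3.
Minimum venire: 8 + 16 + 3 = 27.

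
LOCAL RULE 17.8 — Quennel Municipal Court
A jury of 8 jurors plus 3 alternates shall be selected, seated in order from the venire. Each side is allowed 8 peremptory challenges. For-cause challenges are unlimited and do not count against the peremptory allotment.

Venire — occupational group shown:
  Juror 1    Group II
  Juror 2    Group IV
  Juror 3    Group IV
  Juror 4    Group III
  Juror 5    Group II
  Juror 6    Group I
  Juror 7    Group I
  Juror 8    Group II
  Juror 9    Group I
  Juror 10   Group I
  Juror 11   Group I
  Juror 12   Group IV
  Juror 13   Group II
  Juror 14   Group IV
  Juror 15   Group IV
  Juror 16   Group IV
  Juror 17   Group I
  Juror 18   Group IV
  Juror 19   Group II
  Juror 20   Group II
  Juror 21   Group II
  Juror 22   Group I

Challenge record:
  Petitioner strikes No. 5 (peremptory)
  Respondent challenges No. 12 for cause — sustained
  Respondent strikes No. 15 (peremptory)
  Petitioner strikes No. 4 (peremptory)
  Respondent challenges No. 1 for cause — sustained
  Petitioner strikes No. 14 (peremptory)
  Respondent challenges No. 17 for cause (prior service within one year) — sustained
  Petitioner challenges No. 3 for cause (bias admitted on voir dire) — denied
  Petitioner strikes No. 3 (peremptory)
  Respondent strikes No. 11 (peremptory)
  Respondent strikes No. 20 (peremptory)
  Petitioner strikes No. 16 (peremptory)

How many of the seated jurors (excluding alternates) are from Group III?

0

Removed: #1, #3, #4, #5, #11, #12, #14, #15, #16, #17, #20.
Seated jurors 1–8: #2, #6, #7, #8, #9, #10, #13, #18 (alternates #19, #21, #22 not counted).
None of those are in Group III → 0.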